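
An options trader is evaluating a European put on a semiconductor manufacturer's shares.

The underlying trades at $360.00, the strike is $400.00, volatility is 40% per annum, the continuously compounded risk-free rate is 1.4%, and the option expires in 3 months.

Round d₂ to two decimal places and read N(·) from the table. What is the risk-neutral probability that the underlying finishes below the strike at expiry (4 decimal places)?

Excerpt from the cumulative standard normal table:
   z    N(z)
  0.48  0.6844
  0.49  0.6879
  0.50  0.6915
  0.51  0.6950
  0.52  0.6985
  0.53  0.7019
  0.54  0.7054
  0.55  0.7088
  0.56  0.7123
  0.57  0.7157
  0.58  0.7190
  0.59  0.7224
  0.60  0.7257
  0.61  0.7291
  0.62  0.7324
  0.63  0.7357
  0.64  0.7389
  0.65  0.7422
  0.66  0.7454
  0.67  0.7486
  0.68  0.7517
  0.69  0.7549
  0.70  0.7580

0.7291

σ√T = 0.4 × 0.5000 = 0.2000
d₁ = [ln(360/400) + (0.014 + ½·0.4²)·0.25] / (σ√T) = (-0.1054 + 0.0235) / 0.2000 = -0.4093 → -0.41
d₂ = -0.4093 − 0.2000 = -0.6093 → -0.61
Risk-neutral Pr[S_T < K] = N(−d₂) = N(0.61) = 0.7291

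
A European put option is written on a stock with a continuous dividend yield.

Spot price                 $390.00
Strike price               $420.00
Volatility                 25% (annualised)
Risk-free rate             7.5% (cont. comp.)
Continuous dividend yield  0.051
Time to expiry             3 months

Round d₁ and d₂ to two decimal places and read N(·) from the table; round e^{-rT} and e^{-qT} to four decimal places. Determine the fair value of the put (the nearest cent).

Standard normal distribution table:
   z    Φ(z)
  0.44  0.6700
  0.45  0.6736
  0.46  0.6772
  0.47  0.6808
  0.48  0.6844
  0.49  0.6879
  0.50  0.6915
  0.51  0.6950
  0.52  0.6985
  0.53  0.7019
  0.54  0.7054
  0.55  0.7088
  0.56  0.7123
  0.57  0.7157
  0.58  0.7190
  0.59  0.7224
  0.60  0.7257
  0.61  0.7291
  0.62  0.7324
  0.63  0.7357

$37.00

σ√T = 0.25 × 0.5000 = 0.1250
d₁ = [ln(390/420) + (0.075 − 0.051 + 0.25²/2)·0.25] / 0.1250 = [-0.0741 + 0.0138] / 0.1250 = -0.4824 → -0.48
d₂ = d₁ − σ√T = -0.4824 − 0.1250 = -0.6074 → -0.61
exp(−qT) = exp(−0.051·0.25) = 0.9873;  exp(−rT) = exp(−0.075·0.25) = 0.9814
P = 420·0.9814·N(0.61) − 390·0.9873·N(0.48) = 420·0.9814·0.7291 − 390·0.9873·0.6844 = 300.5263 − 263.5262 = 37.0001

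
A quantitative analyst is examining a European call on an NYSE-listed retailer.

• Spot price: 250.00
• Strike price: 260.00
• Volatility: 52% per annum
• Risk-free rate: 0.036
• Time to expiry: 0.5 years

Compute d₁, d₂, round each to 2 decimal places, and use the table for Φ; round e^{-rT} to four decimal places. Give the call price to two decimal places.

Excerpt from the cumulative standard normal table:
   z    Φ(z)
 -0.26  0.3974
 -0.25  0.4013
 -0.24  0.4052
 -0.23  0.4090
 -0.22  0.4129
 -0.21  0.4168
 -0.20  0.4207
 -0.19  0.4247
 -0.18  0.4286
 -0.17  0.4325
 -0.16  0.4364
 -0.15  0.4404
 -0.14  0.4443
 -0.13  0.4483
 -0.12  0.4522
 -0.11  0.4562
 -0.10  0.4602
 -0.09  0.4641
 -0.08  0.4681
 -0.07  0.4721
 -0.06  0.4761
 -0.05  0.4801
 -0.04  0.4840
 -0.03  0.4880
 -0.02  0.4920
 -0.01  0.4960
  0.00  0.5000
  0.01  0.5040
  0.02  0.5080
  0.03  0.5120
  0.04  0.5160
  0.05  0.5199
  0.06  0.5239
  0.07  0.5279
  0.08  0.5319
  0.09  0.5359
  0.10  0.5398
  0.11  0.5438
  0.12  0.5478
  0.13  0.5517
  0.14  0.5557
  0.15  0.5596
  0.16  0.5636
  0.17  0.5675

34.45

T = 0.5;  σ√T = 0.3677
d₁ = [ln(250/260) + (0.036 + 0.52²/2)·0.5] / 0.3677 = [-0.0392 + 0.0856] / 0.3677 = 0.1261 → 0.13
d₂ = d₁ − σ√T = 0.1261 − 0.3677 = -0.2416 → -0.24
e^(−rT) = e^(−0.036·0.5) = 0.9822
N(d₁) = N(0.13) = 0.5517;  N(d₂) = N(-0.24) = 0.4052
C = 250·0.5517 − 260·0.9822·0.4052 = 137.9250 − 103.4767 = 34.4483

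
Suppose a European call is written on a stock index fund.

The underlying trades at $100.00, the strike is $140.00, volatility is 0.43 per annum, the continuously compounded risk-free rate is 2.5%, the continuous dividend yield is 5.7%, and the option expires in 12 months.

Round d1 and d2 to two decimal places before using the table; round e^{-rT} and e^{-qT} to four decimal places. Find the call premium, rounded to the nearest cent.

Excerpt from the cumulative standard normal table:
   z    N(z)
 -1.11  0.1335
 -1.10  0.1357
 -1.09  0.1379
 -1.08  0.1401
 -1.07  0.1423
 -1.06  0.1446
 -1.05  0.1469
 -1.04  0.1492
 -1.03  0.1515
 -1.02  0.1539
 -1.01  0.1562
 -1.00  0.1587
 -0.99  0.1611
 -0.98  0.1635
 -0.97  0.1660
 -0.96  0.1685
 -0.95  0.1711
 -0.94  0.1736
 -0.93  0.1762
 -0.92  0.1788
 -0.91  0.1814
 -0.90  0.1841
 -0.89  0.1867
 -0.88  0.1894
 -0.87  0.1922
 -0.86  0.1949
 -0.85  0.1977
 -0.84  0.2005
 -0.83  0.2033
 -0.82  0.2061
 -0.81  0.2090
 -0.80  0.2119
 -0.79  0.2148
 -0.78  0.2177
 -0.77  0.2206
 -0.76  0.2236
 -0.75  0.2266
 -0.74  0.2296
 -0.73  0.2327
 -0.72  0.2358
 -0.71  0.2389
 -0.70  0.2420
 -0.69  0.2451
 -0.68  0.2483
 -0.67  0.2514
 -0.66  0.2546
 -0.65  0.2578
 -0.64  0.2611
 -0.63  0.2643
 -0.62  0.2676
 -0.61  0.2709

σ√T = 0.43 × 1.0000 = 0.4300
d₁ = [ln(100/140) + (0.025 − 0.057 + 0.43²/2)·1] / 0.4300 = [-0.3365 + 0.0604] / 0.4300 = -0.6419 which rounds to -0.64
d₂ = d₁ − σ√T = -0.6419 − 0.4300 = -1.0719 which rounds to -1.07
e^(−qT) = e^(−0.057·1) = 0.9446;  e^(−rT) = e^(−0.025·1) = 0.9753
C = 100·0.9446·N(-0.64) − 140·0.9753·N(-1.07) = 100·0.9446·0.2611 − 140·0.9753·0.1423 = 24.6635 − 19.4299 = 5.2336

$5.23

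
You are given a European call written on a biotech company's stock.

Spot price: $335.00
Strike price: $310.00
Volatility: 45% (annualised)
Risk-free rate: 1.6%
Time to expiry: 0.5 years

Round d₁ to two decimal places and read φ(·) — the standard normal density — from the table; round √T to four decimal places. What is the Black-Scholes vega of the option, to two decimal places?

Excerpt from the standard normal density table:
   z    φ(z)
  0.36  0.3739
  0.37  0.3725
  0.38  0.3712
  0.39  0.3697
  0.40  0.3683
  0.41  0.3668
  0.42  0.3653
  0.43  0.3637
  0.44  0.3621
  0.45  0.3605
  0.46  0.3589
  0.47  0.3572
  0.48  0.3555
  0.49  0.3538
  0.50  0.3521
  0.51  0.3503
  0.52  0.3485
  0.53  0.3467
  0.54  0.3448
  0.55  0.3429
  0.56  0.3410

T = 0.5;  σ√T = 0.3182
d₁ = [ln(335/310) + (0.016 + 0.45²/2)·0.5] / 0.3182 = [0.0776 + 0.0586] / 0.3182 = 0.4280 which rounds to 0.43
√T = √0.5 = 0.7071
φ(d₁) = φ(0.43) = 0.3637
vega = S·φ(d₁)·√T = 335·0.3637·0.7071 = 86.1527

86.15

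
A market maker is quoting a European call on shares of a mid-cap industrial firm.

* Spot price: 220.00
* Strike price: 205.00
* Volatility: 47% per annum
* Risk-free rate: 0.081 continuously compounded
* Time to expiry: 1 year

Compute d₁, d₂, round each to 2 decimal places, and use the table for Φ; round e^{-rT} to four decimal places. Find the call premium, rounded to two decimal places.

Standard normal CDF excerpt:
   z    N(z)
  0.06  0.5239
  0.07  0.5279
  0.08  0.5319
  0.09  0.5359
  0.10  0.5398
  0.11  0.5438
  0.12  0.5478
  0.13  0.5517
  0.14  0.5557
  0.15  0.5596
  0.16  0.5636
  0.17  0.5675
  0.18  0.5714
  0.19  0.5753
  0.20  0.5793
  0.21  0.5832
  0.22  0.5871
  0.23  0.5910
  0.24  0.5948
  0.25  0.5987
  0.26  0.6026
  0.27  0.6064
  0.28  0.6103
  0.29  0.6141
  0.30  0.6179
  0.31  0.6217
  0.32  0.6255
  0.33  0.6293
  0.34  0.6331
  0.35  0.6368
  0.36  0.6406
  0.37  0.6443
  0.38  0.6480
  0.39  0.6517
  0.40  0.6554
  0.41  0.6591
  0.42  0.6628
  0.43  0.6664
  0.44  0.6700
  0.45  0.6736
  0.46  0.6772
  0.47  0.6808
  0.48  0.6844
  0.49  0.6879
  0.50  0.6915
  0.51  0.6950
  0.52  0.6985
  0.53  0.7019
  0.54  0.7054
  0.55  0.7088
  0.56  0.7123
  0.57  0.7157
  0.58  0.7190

55.39

σ√T = 0.47 × 1.0000 = 0.4700
ln(S/K) + (r + σ²/2)T = ln(220/205) + (0.081 + 0.47²/2)·1 = 0.0706 + 0.1915 = 0.2621
d₁ = 0.2621 / 0.4700 = 0.5576 which rounds to 0.56
d₂ = d₁ − σ√T = 0.5576 − 0.4700 = 0.0876 which rounds to 0.09
e^(−rT) = e^(−0.081·1) = 0.9222
N(d₁) = N(0.56) = 0.7123;  N(d₂) = N(0.09) = 0.5359
C = 220·0.7123 − 205·0.9222·0.5359 = 156.7060 − 101.3124 = 55.3936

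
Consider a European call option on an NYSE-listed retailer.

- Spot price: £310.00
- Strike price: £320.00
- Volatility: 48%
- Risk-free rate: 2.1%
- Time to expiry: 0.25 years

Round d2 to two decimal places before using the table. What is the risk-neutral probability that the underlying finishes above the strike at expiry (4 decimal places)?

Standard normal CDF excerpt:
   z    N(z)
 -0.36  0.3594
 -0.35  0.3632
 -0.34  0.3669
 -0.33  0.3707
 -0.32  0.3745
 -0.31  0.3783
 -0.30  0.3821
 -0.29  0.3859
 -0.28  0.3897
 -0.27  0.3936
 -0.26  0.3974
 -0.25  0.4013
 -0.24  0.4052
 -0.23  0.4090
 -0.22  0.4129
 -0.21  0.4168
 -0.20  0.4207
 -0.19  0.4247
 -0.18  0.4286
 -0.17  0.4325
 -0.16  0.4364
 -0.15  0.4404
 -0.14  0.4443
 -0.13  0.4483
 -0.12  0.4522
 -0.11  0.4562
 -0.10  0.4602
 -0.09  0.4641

T = 0.25;  σ√T = 0.2400
d₁ = [ln(310/320) + (0.021 + 0.48²/2)·0.25] / 0.2400 = [-0.0317 + 0.0340] / 0.2400 = 0.0096 which rounds to 0.01
d₂ = d₁ − σ√T = 0.0096 − 0.2400 = -0.2304 which rounds to -0.23
Pr(exercise) under Q = N(d₂) = 0.4090

0.4090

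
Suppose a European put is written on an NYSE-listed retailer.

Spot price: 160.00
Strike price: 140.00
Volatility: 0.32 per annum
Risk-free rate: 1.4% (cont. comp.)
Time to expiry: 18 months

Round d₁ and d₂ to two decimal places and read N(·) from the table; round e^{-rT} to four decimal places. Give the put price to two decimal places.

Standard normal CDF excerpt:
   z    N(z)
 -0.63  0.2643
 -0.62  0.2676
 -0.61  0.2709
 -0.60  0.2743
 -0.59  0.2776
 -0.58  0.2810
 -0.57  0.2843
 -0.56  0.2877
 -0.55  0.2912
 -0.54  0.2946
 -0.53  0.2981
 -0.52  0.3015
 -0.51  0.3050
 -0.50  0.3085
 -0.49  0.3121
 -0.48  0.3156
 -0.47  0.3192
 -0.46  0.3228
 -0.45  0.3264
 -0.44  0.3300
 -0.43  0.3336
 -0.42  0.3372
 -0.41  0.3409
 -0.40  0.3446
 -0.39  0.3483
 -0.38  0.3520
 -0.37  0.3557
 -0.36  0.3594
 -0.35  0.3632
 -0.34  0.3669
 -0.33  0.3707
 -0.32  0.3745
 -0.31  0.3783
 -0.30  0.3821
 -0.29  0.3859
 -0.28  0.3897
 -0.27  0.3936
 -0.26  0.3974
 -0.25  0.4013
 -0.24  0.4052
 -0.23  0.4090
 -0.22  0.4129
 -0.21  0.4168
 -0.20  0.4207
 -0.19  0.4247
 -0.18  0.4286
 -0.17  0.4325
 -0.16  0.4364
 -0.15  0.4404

T = 1.5;  σ√T = 0.3919
ln(S/K) + (r + σ²/2)T = ln(160/140) + (0.014 + 0.32²/2)·1.5 = 0.1335 + 0.0978 = 0.2313
d₁ = 0.2313 / 0.3919 = 0.5903 ⇒ 0.59
d₂ = d₁ − σ√T = 0.5903 − 0.3919 = 0.1983 ⇒ 0.20
e^(−rT) = e^(−0.014·1.5) = 0.9792
P = 140·0.9792·N(-0.20) − 160·N(-0.59) = 140·0.9792·0.4207 − 160·0.2776 = 57.6729 − 44.4160 = 13.2569

13.26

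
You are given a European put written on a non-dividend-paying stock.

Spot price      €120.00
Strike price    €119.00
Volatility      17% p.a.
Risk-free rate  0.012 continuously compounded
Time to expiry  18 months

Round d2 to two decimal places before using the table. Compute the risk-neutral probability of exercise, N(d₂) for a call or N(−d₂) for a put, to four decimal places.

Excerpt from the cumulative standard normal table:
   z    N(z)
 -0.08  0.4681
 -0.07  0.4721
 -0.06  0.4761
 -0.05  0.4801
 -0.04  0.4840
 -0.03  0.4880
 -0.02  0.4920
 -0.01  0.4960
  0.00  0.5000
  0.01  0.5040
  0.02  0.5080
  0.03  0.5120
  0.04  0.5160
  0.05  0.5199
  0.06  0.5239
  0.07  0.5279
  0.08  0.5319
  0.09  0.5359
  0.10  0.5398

σ√T = 0.17·√1.5 = 0.2082
d₁ = [ln(120/119) + (0.012 + 0.17²/2)·1.5] / 0.2082 = [0.0084 + 0.0397] / 0.2082 = 0.2307 → 0.23
d₂ = d₁ − σ√T = 0.2307 − 0.2082 = 0.0225 → 0.02
Pr(exercise) under Q = N(−d₂) = N(-0.02) = 0.4920

0.4920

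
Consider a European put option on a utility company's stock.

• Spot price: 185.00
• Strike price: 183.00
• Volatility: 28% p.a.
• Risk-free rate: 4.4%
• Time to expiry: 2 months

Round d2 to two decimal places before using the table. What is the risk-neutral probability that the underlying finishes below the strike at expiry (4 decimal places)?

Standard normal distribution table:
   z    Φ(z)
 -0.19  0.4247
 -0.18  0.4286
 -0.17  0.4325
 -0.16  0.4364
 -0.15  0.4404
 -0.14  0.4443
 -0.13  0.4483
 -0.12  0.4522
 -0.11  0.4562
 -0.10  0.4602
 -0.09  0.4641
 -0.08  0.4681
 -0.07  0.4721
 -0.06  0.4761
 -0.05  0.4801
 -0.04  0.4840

0.4602

σ√T = 0.28·√0.1667 = 0.1143
ln(S/K) + (r + σ²/2)T = ln(185/183) + (0.044 + 0.28²/2)·0.1667 = 0.0109 + 0.0139 = 0.0247
d₁ = 0.0247 / 0.1143 = 0.2164 → 0.22
d₂ = d₁ − σ√T = 0.2164 − 0.1143 = 0.1021 → 0.10
Pr(exercise) under Q = N(−d₂) = N(-0.10) = 0.4602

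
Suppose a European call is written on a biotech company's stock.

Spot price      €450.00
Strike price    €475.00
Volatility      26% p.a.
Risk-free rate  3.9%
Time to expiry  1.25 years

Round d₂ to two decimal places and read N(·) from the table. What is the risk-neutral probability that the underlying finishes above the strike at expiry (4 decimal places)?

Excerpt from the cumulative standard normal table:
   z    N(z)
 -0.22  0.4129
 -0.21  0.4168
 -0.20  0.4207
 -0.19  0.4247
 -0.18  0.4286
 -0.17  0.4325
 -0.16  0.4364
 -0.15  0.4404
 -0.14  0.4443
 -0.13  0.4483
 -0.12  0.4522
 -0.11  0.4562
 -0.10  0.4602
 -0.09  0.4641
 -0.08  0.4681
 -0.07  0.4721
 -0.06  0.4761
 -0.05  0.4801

T = 1.25;  σ√T = 0.2907
ln(S/K) + (r + σ²/2)T = ln(450/475) + (0.039 + 0.26²/2)·1.25 = -0.0541 + 0.0910 = 0.0369
d₁ = 0.0369 / 0.2907 = 0.1271 ⇒ 0.13
d₂ = d₁ − σ√T = 0.1271 − 0.2907 = -0.1636 ⇒ -0.16
Risk-neutral Pr[S_T > K] = N(d₂) = N(-0.16) = 0.4364

0.4364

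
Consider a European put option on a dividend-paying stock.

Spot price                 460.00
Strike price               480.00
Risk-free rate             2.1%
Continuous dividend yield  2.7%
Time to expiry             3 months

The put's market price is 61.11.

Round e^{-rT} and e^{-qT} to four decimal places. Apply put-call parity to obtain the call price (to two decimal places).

40.52

e^(−qT) = e^(−0.027·0.25) = 0.9933;  e^(−rT) = e^(−0.021·0.25) = 0.9948
Put-call parity: C − P = S·e^(−qT) − K·e^(−rT) = 460·0.9933 − 480·0.9948 = 456.9180 − 477.5040 = -20.5860
C = P + (C − P) = 61.11 + (-20.5860) = 40.5240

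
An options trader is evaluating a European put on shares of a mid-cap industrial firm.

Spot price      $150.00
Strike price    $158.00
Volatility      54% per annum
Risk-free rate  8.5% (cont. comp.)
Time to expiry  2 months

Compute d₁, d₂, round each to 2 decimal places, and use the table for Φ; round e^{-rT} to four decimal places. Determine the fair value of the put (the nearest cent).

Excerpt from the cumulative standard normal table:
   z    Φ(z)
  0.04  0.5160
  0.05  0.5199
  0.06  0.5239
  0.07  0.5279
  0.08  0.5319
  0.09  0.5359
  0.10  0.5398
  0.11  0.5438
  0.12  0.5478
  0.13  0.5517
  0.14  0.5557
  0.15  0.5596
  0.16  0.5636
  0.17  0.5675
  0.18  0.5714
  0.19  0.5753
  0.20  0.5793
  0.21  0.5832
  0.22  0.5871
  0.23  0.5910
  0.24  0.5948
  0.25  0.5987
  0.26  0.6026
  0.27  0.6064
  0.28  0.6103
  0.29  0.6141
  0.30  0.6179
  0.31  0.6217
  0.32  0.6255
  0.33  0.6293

$16.48

σ√T = 0.54·√0.1667 = 0.2205
d₁ = [ln(150/158) + (0.085 + ½·0.54²)·0.1667] / (σ√T) = (-0.0520 + 0.0385) / 0.2205 = -0.0612 which rounds to -0.06
d₂ = -0.0612 − 0.2205 = -0.2817 which rounds to -0.28
exp(−rT) = exp(−0.085·0.1667) = 0.9859
N(−d₂) = N(0.28) = 0.6103;  N(−d₁) = N(0.06) = 0.5239
P = 158·0.9859·0.6103 − 150·0.5239 = 95.0678 − 78.5850 = 16.4828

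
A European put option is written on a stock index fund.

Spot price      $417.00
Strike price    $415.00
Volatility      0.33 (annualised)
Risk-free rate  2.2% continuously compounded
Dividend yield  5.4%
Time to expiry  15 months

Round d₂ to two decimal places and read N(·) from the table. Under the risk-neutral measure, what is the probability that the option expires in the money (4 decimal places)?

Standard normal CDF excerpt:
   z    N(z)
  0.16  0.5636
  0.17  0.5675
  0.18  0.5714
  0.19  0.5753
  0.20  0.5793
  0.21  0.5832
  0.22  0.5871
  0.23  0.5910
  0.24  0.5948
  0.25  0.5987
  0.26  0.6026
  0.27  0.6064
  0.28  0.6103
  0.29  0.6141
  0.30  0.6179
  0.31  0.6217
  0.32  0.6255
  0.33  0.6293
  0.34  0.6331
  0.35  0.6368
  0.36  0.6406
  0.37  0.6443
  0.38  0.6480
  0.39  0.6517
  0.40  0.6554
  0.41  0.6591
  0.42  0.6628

T = 1.25;  σ√T = 0.3690
d₁ = [ln(417/415) + (0.022 − 0.054 + 0.33²/2)·1.25] / 0.3690 = [0.0048 + 0.0281] / 0.3690 = 0.0891 ≈ 0.09
d₂ = d₁ − σ√T = 0.0891 − 0.3690 = -0.2799 ≈ -0.28
Risk-neutral Pr[S_T < K] = N(−d₂) = N(0.28) = 0.6103

0.6103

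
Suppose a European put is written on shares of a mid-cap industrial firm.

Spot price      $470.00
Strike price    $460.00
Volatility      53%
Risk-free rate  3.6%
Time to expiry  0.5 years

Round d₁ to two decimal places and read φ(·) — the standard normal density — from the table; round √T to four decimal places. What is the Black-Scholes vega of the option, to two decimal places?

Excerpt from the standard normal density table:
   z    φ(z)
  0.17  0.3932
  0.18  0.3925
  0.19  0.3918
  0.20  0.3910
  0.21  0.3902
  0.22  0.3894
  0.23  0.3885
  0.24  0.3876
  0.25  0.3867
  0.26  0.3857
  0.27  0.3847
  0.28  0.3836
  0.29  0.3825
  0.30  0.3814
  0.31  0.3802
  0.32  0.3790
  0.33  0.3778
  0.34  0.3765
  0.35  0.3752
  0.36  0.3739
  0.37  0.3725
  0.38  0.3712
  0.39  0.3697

127.12

σ√T = 0.53·√0.5 = 0.3748
d₁ = [ln(470/460) + (0.036 + ½·0.53²)·0.5] / (σ√T) = (0.0215 + 0.0882) / 0.3748 = 0.2928 which rounds to 0.29
√T = √0.5 = 0.7071
φ(d₁) = φ(0.29) = 0.3825
vega = S·φ(d₁)·√T = 470·0.3825·0.7071 = 127.1189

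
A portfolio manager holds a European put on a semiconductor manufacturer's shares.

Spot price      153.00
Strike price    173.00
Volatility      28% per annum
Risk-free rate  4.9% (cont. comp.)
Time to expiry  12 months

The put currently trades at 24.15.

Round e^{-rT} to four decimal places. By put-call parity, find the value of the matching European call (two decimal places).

12.42

exp(−rT) = exp(−0.049·1) = 0.9522
Put-call parity: C − P = S − K·e^(−rT) = 153 − 173·0.9522 = 153 − 164.7306 = -11.7306
C = P + (C − P) = 24.15 + (-11.7306) = 12.4194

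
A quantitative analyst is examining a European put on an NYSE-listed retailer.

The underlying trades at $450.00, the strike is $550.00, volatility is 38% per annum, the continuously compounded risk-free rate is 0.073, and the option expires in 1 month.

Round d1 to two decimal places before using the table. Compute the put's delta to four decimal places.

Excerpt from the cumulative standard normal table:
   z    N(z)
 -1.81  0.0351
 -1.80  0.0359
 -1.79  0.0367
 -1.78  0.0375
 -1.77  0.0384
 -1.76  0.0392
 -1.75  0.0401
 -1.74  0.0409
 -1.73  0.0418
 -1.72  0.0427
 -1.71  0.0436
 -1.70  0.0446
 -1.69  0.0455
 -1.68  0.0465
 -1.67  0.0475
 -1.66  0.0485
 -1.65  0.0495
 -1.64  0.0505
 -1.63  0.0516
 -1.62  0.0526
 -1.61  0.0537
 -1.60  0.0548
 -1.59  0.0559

T = 0.08333;  σ√T = 0.1097
d₁ = [ln(450/550) + (0.073 + 0.38²/2)·0.08333] / 0.1097 = [-0.2007 + 0.0121] / 0.1097 = -1.7190 ≈ -1.72
N(d₁) = N(-1.72) = 0.0427
Δ_put = N(d₁) − 1 = 0.0427 − 1 = -0.9573

-0.9573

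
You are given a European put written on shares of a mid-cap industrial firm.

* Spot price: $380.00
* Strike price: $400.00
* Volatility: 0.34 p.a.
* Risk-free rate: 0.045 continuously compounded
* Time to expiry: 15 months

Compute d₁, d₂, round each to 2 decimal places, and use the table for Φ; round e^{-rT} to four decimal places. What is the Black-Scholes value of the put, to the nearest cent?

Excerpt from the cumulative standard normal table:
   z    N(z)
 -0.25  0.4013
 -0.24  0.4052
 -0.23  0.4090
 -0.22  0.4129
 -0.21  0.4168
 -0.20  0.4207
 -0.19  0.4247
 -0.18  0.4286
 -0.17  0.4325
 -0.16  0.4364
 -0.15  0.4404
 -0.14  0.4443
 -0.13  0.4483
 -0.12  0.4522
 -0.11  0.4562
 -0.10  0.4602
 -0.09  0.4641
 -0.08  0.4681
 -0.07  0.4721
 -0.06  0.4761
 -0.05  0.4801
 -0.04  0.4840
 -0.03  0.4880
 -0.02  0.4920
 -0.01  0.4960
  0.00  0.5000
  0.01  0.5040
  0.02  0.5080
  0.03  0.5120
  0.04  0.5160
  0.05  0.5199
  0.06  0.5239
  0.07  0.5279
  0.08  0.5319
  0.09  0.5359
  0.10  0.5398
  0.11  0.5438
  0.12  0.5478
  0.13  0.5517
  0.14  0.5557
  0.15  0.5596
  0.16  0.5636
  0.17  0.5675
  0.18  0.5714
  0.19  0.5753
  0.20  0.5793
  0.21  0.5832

$56.19

σ√T = 0.34·√1.25 = 0.3801
d₁ = [ln(380/400) + (0.045 + 0.34²/2)·1.25] / 0.3801 = [-0.0513 + 0.1285] / 0.3801 = 0.2031 which rounds to 0.20
d₂ = d₁ − σ√T = 0.2031 − 0.3801 = -0.1770 which rounds to -0.18
e^(−rT) = e^(−0.045·1.25) = 0.9453
N(−d₂) = N(0.18) = 0.5714;  N(−d₁) = N(-0.20) = 0.4207
P = 400·0.9453·0.5714 − 380·0.4207 = 216.0578 − 159.8660 = 56.1918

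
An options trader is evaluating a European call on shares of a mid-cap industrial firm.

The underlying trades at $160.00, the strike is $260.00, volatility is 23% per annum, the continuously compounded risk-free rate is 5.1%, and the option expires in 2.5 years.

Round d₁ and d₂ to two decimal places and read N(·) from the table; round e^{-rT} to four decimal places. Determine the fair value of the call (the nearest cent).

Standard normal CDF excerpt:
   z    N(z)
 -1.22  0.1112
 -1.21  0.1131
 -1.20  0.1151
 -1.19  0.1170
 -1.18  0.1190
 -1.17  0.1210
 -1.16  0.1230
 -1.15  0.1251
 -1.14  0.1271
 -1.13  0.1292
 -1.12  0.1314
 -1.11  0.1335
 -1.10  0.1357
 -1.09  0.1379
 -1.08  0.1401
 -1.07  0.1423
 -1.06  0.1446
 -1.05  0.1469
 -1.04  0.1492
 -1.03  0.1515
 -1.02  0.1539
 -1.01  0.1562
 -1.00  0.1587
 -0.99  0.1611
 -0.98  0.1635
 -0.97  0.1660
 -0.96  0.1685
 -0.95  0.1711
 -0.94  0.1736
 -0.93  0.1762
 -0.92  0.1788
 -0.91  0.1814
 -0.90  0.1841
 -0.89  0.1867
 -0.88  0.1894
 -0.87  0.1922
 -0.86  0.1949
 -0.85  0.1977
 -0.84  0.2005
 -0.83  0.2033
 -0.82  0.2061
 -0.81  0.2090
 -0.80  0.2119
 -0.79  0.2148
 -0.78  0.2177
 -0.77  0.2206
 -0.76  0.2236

σ√T = 0.23 × 1.5811 = 0.3637
d₁ = [ln(160/260) + (0.051 + 0.23²/2)·2.5] / 0.3637 = [-0.4855 + 0.1936] / 0.3637 = -0.8026 ⇒ -0.80
d₂ = d₁ − σ√T = -0.8026 − 0.3637 = -1.1663 ⇒ -1.17
e^(−rT) = e^(−0.051·2.5) = 0.8803
N(d₁) = N(-0.80) = 0.2119;  N(d₂) = N(-1.17) = 0.1210
C = 160·0.2119 − 260·0.8803·0.1210 = 33.9040 − 27.6942 = 6.2098

$6.21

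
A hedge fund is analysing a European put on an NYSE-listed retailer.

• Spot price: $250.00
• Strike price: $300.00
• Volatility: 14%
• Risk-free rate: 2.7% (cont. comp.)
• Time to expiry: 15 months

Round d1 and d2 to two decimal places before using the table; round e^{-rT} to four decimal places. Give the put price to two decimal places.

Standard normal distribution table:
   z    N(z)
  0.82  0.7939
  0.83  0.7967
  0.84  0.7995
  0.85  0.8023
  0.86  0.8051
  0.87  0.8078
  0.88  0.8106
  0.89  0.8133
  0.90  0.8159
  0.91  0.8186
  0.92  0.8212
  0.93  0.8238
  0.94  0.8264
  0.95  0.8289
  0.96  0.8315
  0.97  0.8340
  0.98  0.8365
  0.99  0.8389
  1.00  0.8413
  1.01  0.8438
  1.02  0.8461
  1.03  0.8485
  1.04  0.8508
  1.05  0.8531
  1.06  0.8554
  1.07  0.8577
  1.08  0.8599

$44.15

σ√T = 0.14 × 1.1180 = 0.1565
d₁ = [ln(250/300) + (0.027 + 0.14²/2)·1.25] / 0.1565 = [-0.1823 + 0.0460] / 0.1565 = -0.8709 → -0.87
d₂ = d₁ − σ√T = -0.8709 − 0.1565 = -1.0275 → -1.03
exp(−rT) = exp(−0.027·1.25) = 0.9668
N(−d₂) = N(1.03) = 0.8485;  N(−d₁) = N(0.87) = 0.8078
P = 300·0.9668·0.8485 − 250·0.8078 = 246.0989 − 201.9500 = 44.1489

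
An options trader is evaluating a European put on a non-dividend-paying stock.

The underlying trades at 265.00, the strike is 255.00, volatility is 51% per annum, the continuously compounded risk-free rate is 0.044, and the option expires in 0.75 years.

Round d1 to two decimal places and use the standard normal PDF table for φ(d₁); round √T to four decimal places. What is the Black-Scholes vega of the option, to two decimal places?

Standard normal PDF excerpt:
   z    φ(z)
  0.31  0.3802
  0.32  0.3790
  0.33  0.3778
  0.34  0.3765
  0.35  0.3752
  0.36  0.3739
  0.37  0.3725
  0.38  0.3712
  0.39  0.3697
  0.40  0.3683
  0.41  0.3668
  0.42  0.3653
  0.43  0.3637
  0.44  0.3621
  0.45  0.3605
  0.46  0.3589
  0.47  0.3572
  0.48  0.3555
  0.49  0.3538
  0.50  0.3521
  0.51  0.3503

85.19

σ√T = 0.51 × 0.8660 = 0.4417
d₁ = [ln(265/255) + (0.044 + 0.51²/2)·0.75] / 0.4417 = [0.0385 + 0.1305] / 0.4417 = 0.3826 ≈ 0.38
√T = √0.75 = 0.8660
φ(d₁) = φ(0.38) = 0.3712
vega = S·φ(d₁)·√T = 265·0.3712·0.8660 = 85.1867
(The call has the same vega.)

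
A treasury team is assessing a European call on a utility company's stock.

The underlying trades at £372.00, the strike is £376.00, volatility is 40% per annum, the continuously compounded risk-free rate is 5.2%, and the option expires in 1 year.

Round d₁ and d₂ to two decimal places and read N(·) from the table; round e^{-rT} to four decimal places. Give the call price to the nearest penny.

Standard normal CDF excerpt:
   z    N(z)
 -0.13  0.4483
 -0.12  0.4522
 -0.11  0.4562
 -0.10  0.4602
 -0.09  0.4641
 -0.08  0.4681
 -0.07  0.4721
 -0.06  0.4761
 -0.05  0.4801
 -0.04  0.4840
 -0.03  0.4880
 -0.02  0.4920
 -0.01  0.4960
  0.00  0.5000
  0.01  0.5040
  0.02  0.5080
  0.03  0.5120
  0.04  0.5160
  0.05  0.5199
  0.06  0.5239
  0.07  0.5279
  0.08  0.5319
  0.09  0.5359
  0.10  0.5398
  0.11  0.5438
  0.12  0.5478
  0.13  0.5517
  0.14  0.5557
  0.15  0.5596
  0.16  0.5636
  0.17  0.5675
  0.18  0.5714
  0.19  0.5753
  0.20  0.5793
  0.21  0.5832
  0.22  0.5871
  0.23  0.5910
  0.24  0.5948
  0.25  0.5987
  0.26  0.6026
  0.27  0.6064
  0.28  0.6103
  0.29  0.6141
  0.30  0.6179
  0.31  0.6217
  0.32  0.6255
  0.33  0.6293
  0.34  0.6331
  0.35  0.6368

£65.60

σ√T = 0.4·√1 = 0.4000
d₁ = [ln(372/376) + (0.052 + ½·0.4²)·1] / (σ√T) = (-0.0107 + 0.1320) / 0.4000 = 0.3033 → 0.30
d₂ = 0.3033 − 0.4000 = -0.0967 → -0.10
e^(−rT) = e^(−0.052·1) = 0.9493
N(d₁) = N(0.30) = 0.6179;  N(d₂) = N(-0.10) = 0.4602
C = 372·0.6179 − 376·0.9493·0.4602 = 229.8588 − 164.2623 = 65.5965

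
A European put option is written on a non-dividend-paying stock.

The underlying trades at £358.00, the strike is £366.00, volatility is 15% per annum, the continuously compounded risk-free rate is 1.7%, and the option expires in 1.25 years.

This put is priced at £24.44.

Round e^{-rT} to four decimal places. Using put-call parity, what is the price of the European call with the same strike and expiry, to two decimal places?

£24.13

exp(−rT) = exp(−0.017·1.25) = 0.9790
Put-call parity: C − P = S − K·e^(−rT) = 358 − 366·0.9790 = 358 − 358.3140 = -0.3140
C = P + (C − P) = 24.44 + (-0.3140) = 24.1260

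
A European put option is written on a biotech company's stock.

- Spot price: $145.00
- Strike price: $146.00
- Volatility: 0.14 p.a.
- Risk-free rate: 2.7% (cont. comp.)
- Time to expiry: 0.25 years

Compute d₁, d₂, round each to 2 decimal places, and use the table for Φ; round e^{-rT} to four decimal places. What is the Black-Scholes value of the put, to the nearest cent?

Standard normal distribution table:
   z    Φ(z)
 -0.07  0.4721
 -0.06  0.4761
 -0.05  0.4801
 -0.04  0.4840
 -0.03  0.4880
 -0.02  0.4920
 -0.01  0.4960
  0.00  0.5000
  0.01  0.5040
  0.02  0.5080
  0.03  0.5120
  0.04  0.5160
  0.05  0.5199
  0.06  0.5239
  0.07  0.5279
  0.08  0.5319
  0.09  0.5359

T = 0.25;  σ√T = 0.0700
d₁ = [ln(145/146) + (0.027 + 0.14²/2)·0.25] / 0.0700 = [-0.0069 + 0.0092] / 0.0700 = 0.0332 ⇒ 0.03
d₂ = d₁ − σ√T = 0.0332 − 0.0700 = -0.0368 ⇒ -0.04
e^(−rT) = e^(−0.027·0.25) = 0.9933
P = 146·0.9933·N(0.04) − 145·N(-0.03) = 146·0.9933·0.5160 − 145·0.4880 = 74.8312 − 70.7600 = 4.0712

$4.07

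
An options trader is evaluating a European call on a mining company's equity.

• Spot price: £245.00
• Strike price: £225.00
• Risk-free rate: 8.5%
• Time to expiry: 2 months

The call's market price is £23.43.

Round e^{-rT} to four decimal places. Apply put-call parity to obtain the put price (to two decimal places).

e^(−rT) = e^(−0.085·0.1667) = 0.9859
Put-call parity: C − P = S − K·e^(−rT) = 245 − 225·0.9859 = 245 − 221.8275 = 23.1725
P = C − (C − P) = 23.43 − (23.1725) = 0.2575

£0.26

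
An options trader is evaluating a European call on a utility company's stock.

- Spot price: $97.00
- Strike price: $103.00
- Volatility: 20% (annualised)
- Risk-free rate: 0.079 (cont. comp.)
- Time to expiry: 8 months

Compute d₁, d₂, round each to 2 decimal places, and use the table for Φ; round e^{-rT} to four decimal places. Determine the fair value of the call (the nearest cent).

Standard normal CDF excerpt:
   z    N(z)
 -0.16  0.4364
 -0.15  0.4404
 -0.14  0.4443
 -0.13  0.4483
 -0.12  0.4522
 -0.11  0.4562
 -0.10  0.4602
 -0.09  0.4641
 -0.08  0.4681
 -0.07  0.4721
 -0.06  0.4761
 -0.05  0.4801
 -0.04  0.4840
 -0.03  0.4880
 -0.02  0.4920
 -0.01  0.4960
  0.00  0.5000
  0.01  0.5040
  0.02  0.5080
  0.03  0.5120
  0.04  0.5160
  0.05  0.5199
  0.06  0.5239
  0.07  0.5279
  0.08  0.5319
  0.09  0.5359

T = 0.6667;  σ√T = 0.1633
d₁ = [ln(97/103) + (0.079 + 0.2²/2)·0.6667] / 0.1633 = [-0.0600 + 0.0660] / 0.1633 = 0.0366 ≈ 0.04
d₂ = d₁ − σ√T = 0.0366 − 0.1633 = -0.1267 ≈ -0.13
exp(−rT) = exp(−0.079·0.6667) = 0.9487
C = 97·N(0.04) − 103·0.9487·N(-0.13) = 97·0.5160 − 103·0.9487·0.4483 = 50.0520 − 43.8061 = 6.2459

$6.25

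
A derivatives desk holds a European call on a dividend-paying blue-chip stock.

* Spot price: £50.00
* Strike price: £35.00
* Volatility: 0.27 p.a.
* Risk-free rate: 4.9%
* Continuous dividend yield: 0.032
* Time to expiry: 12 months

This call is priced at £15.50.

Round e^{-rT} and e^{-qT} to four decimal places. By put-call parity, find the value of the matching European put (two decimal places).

£0.40

exp(−qT) = exp(−0.032·1) = 0.9685;  exp(−rT) = exp(−0.049·1) = 0.9522
Put-call parity: C − P = S·e^(−qT) − K·e^(−rT) = 50·0.9685 − 35·0.9522 = 48.4250 − 33.3270 = 15.0980
P = C − (C − P) = 15.50 − (15.0980) = 0.4020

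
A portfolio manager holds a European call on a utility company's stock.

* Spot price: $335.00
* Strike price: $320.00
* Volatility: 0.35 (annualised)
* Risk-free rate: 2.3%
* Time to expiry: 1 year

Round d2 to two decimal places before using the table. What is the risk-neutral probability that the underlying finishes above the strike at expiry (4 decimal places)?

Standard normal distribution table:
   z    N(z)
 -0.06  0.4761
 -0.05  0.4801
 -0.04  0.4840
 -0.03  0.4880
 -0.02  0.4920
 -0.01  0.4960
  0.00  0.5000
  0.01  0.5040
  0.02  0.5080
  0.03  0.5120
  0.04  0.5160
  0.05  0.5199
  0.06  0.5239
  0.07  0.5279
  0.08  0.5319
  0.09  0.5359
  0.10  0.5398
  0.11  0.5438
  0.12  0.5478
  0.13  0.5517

0.5080

σ√T = 0.35 × 1.0000 = 0.3500
d₁ = [ln(335/320) + (0.023 + ½·0.35²)·1] / (σ√T) = (0.0458 + 0.0842) / 0.3500 = 0.3716 → 0.37
d₂ = 0.3716 − 0.3500 = 0.0216 → 0.02
Risk-neutral Pr[S_T > K] = N(d₂) = N(0.02) = 0.5080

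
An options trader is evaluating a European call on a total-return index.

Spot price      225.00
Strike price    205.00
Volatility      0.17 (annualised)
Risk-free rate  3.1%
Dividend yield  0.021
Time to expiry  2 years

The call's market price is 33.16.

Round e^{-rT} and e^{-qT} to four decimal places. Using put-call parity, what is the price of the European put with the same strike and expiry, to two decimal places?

10.09

exp(−qT) = exp(−0.021·2) = 0.9589;  exp(−rT) = exp(−0.031·2) = 0.9399
Put-call parity: C − P = S·e^(−qT) − K·e^(−rT) = 225·0.9589 − 205·0.9399 = 215.7525 − 192.6795 = 23.0730
P = C − (C − P) = 33.16 − (23.0730) = 10.0870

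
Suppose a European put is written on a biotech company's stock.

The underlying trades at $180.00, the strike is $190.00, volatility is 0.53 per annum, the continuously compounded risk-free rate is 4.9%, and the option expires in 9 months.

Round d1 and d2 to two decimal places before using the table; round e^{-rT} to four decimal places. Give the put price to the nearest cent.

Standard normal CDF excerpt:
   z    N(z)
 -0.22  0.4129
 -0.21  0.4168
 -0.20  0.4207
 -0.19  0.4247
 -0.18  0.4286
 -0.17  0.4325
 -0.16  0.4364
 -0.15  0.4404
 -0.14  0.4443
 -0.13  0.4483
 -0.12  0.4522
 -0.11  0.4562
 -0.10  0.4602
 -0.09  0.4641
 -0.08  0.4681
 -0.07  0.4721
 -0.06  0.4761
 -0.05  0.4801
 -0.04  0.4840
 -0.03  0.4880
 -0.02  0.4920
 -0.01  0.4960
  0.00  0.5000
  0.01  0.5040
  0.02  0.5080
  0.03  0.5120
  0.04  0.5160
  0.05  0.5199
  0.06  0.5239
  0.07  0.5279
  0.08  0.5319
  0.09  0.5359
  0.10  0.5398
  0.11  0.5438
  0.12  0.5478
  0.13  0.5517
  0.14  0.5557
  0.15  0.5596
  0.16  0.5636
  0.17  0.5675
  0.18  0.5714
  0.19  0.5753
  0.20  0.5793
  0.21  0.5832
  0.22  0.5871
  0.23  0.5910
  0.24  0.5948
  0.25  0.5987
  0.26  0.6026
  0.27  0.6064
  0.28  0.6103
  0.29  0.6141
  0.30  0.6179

σ√T = 0.53·√0.75 = 0.4590
d₁ = [ln(180/190) + (0.049 + ½·0.53²)·0.75] / (σ√T) = (-0.0541 + 0.1421) / 0.4590 = 0.1918 → 0.19
d₂ = 0.1918 − 0.4590 = -0.2672 → -0.27
exp(−rT) = exp(−0.049·0.75) = 0.9639
N(−d₂) = N(0.27) = 0.6064;  N(−d₁) = N(-0.19) = 0.4247
P = 190·0.9639·0.6064 − 180·0.4247 = 111.0567 − 76.4460 = 34.6107

$34.61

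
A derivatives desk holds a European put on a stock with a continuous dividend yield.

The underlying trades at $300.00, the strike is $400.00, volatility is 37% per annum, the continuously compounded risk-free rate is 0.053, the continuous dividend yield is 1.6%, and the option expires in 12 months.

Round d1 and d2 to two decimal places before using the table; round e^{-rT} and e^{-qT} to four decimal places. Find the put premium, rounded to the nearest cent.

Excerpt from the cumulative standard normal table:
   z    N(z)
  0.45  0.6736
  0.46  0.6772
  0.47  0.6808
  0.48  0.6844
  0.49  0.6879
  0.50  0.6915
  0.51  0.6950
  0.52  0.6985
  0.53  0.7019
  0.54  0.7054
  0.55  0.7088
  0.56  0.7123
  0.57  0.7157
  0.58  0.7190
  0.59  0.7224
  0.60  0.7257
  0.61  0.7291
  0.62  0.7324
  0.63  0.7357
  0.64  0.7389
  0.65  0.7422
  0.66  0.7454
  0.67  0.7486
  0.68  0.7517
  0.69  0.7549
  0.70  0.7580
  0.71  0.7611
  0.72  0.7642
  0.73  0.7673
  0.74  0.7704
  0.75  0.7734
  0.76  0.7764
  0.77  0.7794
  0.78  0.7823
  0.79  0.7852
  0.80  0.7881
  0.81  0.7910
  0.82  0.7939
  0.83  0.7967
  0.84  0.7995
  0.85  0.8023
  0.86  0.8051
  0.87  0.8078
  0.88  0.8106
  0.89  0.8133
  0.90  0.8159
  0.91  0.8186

$102.33

T = 1;  σ√T = 0.3700
d₁ = [ln(300/400) + (0.053 − 0.016 + 0.37²/2)·1] / 0.3700 = [-0.2877 + 0.1054] / 0.3700 = -0.4925 which rounds to -0.49
d₂ = d₁ − σ√T = -0.4925 − 0.3700 = -0.8625 which rounds to -0.86
e^(−qT) = e^(−0.016·1) = 0.9841;  e^(−rT) = e^(−0.053·1) = 0.9484
N(−d₂) = N(0.86) = 0.8051;  N(−d₁) = N(0.49) = 0.6879
P = 400·0.9484·0.8051 − 300·0.9841·0.6879 = 305.4227 − 203.0887 = 102.3340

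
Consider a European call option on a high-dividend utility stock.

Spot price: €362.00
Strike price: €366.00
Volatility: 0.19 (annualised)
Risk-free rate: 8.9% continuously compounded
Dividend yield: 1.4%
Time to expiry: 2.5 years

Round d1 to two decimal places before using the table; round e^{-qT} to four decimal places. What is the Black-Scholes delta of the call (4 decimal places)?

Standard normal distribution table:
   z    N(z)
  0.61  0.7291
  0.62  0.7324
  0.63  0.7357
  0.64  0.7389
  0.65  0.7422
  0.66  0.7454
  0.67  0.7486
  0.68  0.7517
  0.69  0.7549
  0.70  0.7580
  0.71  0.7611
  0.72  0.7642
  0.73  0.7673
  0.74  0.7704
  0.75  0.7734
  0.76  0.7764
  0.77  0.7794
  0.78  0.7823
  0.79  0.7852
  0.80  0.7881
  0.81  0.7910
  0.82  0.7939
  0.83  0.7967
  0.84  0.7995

σ√T = 0.19 × 1.5811 = 0.3004
ln(S/K) + (r − q + σ²/2)T = ln(362/366) + (0.089 − 0.014 + 0.19²/2)·2.5 = -0.0110 + 0.2326 = 0.2216
d₁ = 0.2216 / 0.3004 = 0.7378 which rounds to 0.74
N(d₁) = N(0.74) = 0.7704
Δ_call = e^(−qT)·N(d₁) = 0.9656·0.7704 = 0.7439

0.7439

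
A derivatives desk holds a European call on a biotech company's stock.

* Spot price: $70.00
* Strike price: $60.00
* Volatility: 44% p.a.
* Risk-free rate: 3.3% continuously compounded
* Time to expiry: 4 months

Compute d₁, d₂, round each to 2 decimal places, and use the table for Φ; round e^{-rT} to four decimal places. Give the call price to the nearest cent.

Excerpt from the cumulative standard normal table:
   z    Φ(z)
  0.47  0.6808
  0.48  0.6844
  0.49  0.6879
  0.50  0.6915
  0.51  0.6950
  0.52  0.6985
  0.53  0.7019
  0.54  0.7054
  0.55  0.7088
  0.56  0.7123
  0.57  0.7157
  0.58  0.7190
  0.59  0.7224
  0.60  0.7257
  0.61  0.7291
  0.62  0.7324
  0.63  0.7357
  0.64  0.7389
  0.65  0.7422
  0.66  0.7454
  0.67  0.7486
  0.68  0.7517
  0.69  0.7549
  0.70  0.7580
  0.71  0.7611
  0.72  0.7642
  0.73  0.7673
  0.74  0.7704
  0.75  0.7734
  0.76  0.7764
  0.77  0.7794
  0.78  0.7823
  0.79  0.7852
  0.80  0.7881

$13.31

σ√T = 0.44 × 0.5774 = 0.2540
ln(S/K) + (r + σ²/2)T = ln(70/60) + (0.033 + 0.44²/2)·0.3333 = 0.1542 + 0.0433 = 0.1974
d₁ = 0.1974 / 0.2540 = 0.7771 ⇒ 0.78
d₂ = d₁ − σ√T = 0.7771 − 0.2540 = 0.5231 ⇒ 0.52
e^(−rT) = e^(−0.033·0.3333) = 0.9891
C = 70·N(0.78) − 60·0.9891·N(0.52) = 70·0.7823 − 60·0.9891·0.6985 = 54.7610 − 41.4532 = 13.3078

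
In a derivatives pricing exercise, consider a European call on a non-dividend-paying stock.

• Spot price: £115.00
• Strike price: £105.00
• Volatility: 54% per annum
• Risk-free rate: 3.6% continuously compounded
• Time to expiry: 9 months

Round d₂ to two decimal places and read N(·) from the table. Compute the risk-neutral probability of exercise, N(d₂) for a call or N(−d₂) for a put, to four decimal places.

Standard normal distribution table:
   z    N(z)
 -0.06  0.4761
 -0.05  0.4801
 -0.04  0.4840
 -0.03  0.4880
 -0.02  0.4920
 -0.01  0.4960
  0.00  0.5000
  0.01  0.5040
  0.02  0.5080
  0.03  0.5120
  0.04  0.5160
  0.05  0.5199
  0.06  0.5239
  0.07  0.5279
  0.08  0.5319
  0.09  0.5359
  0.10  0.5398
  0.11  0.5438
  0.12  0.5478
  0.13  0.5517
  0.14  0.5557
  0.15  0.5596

0.5080

T = 0.75;  σ√T = 0.4677
d₁ = [ln(115/105) + (0.036 + 0.54²/2)·0.75] / 0.4677 = [0.0910 + 0.1364] / 0.4677 = 0.4861 ⇒ 0.49
d₂ = d₁ − σ√T = 0.4861 − 0.4677 = 0.0184 ⇒ 0.02
Pr(exercise) under Q = N(d₂) = 0.5080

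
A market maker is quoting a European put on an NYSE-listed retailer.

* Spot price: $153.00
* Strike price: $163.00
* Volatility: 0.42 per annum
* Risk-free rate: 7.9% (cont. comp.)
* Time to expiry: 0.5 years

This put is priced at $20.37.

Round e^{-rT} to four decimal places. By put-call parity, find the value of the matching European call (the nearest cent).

exp(−rT) = exp(−0.079·0.5) = 0.9613
Put-call parity: C − P = S − K·e^(−rT) = 153 − 163·0.9613 = 153 − 156.6919 = -3.6919
C = P + (C − P) = 20.37 + (-3.6919) = 16.6781

$16.68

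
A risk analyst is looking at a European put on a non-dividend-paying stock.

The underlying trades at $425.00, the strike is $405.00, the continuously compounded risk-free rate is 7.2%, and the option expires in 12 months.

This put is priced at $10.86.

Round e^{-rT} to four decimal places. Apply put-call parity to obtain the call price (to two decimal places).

exp(−rT) = exp(−0.072·1) = 0.9305
Put-call parity: C − P = S − K·e^(−rT) = 425 − 405·0.9305 = 425 − 376.8525 = 48.1475
C = P + (C − P) = 10.86 + (48.1475) = 59.0075

$59.01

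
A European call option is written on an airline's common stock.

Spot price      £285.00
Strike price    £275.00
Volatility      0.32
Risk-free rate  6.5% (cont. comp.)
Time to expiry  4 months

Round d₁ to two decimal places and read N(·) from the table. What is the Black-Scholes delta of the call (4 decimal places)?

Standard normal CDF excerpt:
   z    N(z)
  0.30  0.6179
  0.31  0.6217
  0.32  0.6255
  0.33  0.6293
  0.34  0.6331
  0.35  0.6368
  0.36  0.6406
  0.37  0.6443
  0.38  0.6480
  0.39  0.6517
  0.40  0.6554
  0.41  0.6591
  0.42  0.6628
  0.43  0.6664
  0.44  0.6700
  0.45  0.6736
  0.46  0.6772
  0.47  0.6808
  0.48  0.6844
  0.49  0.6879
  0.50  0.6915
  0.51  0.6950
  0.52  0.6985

0.6554

σ√T = 0.32·√0.3333 = 0.1848
ln(S/K) + (r + σ²/2)T = ln(285/275) + (0.065 + 0.32²/2)·0.3333 = 0.0357 + 0.0387 = 0.0745
d₁ = 0.0745 / 0.1848 = 0.4030 which rounds to 0.40
N(d₁) = N(0.40) = 0.6554
Δ_call = N(d₁) = 0.6554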